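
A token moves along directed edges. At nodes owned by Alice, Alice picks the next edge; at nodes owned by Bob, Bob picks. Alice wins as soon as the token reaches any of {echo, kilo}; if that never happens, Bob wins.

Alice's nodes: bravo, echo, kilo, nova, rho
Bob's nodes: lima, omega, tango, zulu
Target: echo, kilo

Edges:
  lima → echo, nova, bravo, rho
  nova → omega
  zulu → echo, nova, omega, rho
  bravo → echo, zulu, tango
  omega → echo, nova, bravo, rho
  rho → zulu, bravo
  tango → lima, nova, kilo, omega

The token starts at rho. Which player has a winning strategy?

A0 = {echo, kilo}
A1: add {bravo} — bravo (Alice) has bravo→echo.
A2: add {rho} — rho (Alice) has rho→bravo.
A3 = A2; e.g. lima (Bob) can still go to nova. Fixed point.
rho ∈ A2, so Alice can force the target.

Alice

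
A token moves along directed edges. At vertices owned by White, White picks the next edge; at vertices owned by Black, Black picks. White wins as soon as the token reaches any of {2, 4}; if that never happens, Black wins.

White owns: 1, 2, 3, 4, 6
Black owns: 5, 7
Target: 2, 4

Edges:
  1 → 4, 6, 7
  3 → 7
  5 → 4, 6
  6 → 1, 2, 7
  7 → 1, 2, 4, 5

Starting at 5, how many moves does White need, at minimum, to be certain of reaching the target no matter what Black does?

A0 = {2, 4}
A1: add {1, 6} — 1 (White) has 1→4; 6 (White) has 6→2.
A2: add {5} — 5 (Black): all of {4, 6} already in.
5 enters the attractor at level 2, so White can force the target in 2 moves from there.

2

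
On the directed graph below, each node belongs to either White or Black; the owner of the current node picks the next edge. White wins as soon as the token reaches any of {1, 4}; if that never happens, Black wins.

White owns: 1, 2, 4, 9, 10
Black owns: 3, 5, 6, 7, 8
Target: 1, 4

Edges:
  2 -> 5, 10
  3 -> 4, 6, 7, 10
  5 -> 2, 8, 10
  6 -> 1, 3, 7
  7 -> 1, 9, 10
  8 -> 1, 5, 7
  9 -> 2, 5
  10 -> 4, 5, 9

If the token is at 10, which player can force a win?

White

A0 = {1, 4}
A1: add {10} — 10 (White) has 10→4.
10 ∈ A1, so White can force the target.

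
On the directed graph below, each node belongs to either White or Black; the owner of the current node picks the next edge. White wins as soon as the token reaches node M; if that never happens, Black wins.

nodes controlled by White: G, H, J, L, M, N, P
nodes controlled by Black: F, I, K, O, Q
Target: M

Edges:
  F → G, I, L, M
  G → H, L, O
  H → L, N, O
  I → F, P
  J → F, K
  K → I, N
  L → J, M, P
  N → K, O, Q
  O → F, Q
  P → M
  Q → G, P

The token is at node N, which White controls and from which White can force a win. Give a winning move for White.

A0 = {M}
A1: add {L, P} — L (White) has L→M; P (White) has P→M.
A2: add {G, H} — G (White) has G→L; H (White) has H→L.
A3: add {Q} — Q (Black): all of {G, P} already in.
A4: add {N} — N (White) has N→Q.
A5 = A4; e.g. F (Black) can still go to I. Fixed point.
From N, successor Q is in the attractor (rank 3); the other successors K, O are not.

Q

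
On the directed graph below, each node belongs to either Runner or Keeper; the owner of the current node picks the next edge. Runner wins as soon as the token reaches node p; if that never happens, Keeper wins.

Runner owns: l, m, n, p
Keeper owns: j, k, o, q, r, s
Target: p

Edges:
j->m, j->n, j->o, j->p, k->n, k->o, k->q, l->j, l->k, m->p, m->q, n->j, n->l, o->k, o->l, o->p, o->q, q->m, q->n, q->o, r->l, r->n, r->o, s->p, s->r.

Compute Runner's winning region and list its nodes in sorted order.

A0 = {p}
A1: add {m} — m (Runner) has m→p.
A2 = A1; e.g. j (Keeper) can still go to n. Fixed point.
Runner's winning region = {m, p}.

m, p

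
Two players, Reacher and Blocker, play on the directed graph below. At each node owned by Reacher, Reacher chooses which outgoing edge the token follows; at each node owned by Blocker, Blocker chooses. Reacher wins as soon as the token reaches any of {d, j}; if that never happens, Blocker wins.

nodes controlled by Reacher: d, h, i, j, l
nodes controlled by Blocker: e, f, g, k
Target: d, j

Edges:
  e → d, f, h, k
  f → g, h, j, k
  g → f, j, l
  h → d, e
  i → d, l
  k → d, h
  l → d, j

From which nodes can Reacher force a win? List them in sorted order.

A0 = {d, j}
A1: add {h, i, l} — h (Reacher) has h→d; i (Reacher) has i→d; l (Reacher) has l→d.
A2: add {k} — k (Blocker): all of {d, h} already in.
A3 = A2; e.g. e (Blocker) can still go to f. Fixed point.
Reacher's winning region = {d, h, i, j, k, l}.

d, h, i, j, k, l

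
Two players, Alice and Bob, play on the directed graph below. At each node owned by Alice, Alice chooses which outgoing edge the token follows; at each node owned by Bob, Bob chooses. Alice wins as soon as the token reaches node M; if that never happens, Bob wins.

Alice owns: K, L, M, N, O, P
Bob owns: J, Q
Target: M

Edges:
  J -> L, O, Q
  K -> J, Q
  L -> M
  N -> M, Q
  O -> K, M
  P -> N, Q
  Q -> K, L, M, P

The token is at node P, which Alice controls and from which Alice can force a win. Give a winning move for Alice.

N

A0 = {M}
A1: add {L, N, O} — L (Alice) has L→M; N (Alice) has N→M; O (Alice) has O→M.
A2: add {P} — P (Alice) has P→N.
A3 = A2; e.g. J (Bob) can still go to Q. Fixed point.
From P, successor N is in the attractor (rank 1); the other successor Q is not.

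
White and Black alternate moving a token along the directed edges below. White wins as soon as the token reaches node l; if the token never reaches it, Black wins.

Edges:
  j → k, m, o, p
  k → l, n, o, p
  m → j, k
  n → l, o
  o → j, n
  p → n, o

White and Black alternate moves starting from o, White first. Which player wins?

Black

Track states (vertex, player-to-move).
A0 = {(l,White), (l,Black)}
A1: add {(k,White), (n,White)}.
A2 = A1; e.g. (j,White) stays out. (o,White) never enters ⇒ Black avoids the target.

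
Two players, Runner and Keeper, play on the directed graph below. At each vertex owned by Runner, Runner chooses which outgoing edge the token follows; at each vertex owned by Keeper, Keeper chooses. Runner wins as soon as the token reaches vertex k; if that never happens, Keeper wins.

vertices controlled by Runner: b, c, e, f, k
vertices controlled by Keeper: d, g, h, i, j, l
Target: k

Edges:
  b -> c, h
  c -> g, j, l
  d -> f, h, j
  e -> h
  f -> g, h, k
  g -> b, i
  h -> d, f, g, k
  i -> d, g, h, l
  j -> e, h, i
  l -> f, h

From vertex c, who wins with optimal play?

A0 = {k}
A1: add {f} — f (Runner) has f→k.
A2 = A1; e.g. b (Runner) has no edge into A1. Fixed point.
c never enters the attractor, so Keeper can avoid the target forever.

Keeper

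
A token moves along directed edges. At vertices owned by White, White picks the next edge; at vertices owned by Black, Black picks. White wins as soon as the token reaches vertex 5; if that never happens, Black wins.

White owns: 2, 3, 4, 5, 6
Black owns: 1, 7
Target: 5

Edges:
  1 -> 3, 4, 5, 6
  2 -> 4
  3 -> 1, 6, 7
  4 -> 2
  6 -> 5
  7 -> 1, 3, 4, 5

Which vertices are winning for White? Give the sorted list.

A0 = {5}
A1: add {6} — 6 (White) has 6→5.
A2: add {3} — 3 (White) has 3→6.
A3 = A2; e.g. 1 (Black) can still go to 4. Fixed point.
White's winning region = {3, 5, 6}.

3, 5, 6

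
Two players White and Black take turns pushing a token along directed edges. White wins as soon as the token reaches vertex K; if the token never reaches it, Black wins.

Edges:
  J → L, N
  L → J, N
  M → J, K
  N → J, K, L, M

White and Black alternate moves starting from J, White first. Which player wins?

Track states (vertex, player-to-move).
A0 = {(K,White), (K,Black)}
A1: add {(M,White), (N,White)}.
A2 = A1; e.g. (J,White) stays out. (J,White) never enters ⇒ Black avoids the target.

Black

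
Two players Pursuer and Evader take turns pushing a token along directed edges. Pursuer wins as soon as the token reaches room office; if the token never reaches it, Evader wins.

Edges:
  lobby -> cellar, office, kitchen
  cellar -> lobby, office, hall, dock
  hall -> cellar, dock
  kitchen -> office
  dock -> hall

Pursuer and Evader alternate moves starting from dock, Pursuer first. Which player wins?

Track states (vertex, player-to-move).
A0 = {(office,Pursuer), (office,Evader)}
A1: add {(lobby,Pursuer), (cellar,Pursuer), (kitchen,Pursuer), (kitchen,Evader)}.
A2: add {(lobby,Evader)}.
A3 = A2; e.g. (cellar,Evader) stays out. (dock,Pursuer) never enters ⇒ Evader avoids the target.

Evader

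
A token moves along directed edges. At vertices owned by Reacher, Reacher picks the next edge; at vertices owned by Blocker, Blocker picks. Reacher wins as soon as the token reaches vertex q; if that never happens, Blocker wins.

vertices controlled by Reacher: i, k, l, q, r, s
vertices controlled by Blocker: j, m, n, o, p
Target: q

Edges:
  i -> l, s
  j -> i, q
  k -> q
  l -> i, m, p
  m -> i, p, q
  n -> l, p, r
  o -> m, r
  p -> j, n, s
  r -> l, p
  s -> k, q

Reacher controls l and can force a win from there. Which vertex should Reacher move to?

A0 = {q}
A1: add {k, s} — k (Reacher) has k→q; s (Reacher) has s→q.
A2: add {i} — i (Reacher) has i→s.
A3: add {j, l} — j (Blocker): all of {i, q} already in; l (Reacher) has l→i.
A4: add {r} — r (Reacher) has r→l.
A5 = A4; e.g. m (Blocker) can still go to p. Fixed point.
From l, successor i is in the attractor (rank 2); the other successors m, p are not.

i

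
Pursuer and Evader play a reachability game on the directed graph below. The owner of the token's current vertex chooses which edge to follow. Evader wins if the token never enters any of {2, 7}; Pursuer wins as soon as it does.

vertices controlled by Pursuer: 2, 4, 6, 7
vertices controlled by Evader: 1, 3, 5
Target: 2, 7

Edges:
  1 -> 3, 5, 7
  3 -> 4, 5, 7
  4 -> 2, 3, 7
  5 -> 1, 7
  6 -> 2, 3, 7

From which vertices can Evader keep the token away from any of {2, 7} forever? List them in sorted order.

A0 = {2, 7}
A1: add {4, 6} — 4 (Pursuer) has 4→2; 6 (Pursuer) has 6→2.
A2 = A1; e.g. 1 (Evader) can still go to 3. Fixed point.
Pursuer's attractor = {2, 4, 6, 7}; Evader avoids the target exactly from the complement.

1, 3, 5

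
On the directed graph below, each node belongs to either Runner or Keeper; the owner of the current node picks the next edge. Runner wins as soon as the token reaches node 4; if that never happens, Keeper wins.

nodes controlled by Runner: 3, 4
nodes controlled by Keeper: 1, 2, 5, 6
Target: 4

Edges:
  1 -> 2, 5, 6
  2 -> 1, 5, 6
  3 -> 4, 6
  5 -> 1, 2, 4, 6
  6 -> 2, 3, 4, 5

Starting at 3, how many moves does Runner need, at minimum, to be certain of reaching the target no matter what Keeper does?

A0 = {4}
A1: add {3} — 3 (Runner) has 3→4.
A2 = A1; e.g. 1 (Keeper) can still go to 2. Fixed point.
3 enters the attractor at level 1, so Runner can force the target in 1 move from there.

1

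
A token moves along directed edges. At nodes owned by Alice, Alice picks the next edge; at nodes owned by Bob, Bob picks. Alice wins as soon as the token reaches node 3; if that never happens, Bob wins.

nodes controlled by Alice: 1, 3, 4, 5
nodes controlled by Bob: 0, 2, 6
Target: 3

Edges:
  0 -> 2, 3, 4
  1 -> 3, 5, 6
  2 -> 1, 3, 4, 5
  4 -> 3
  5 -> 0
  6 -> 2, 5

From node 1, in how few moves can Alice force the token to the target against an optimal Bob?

A0 = {3}
A1: add {1, 4} — 1 (Alice) has 1→3; 4 (Alice) has 4→3.
A2 = A1; e.g. 0 (Bob) can still go to 2. Fixed point.
1 enters the attractor at level 1, so Alice can force the target in 1 move from there.

1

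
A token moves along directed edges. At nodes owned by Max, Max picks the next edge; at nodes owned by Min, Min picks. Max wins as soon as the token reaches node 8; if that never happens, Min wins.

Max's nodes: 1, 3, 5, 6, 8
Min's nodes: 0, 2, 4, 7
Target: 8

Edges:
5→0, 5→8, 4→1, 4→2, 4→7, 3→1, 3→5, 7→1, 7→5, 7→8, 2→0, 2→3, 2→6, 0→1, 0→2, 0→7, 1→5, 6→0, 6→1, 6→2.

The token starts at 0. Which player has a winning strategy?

Min

A0 = {8}
A1: add {5} — 5 (Max) has 5→8.
A2: add {1, 3} — 1 (Max) has 1→5; 3 (Max) has 3→5.
A3: add {6, 7} — 6 (Max) has 6→1; 7 (Min): all of {1, 5, 8} already in.
A4 = A3; e.g. 0 (Min) can still go to 2. Fixed point.
0 never enters the attractor, so Min can avoid the target forever.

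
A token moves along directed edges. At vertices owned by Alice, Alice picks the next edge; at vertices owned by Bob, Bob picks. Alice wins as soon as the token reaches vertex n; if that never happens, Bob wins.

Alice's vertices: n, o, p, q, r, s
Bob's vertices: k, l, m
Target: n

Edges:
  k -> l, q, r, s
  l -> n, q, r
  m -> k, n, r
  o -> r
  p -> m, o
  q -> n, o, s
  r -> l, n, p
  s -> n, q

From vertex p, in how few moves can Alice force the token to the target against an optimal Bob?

3

A0 = {n}
A1: add {q, r, s} — q (Alice) has q→n; r (Alice) has r→n; s (Alice) has s→n.
A2: add {l, o} — l (Bob): all of {n, q, r} already in; o (Alice) has o→r.
A3: add {k, p} — k (Bob): all of {l, q, r, s} already in; p (Alice) has p→o.
p enters the attractor at level 3, so Alice can force the target in 3 moves from there.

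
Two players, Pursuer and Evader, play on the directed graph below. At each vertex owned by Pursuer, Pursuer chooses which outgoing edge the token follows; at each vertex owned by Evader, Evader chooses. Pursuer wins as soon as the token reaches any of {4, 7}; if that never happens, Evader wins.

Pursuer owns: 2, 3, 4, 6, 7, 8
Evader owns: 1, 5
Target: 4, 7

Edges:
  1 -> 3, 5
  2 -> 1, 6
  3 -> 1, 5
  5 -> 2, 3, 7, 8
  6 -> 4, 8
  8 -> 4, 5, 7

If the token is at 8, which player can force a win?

Pursuer

A0 = {4, 7}
A1: add {6, 8} — 6 (Pursuer) has 6→4; 8 (Pursuer) has 8→4.
8 ∈ A1, so Pursuer can force the target.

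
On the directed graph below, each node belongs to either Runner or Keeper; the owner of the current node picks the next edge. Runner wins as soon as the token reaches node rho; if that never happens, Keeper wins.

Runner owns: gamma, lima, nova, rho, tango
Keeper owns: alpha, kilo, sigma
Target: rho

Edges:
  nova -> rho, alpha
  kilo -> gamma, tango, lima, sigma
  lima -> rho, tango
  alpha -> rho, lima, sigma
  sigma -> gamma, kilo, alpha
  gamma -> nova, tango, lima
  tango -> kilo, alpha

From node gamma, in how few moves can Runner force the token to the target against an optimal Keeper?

2

A0 = {rho}
A1: add {lima, nova} — nova (Runner) has nova→rho; lima (Runner) has lima→rho.
A2: add {gamma} — gamma (Runner) has gamma→nova.
A3 = A2; e.g. kilo (Keeper) can still go to tango. Fixed point.
gamma enters the attractor at level 2, so Runner can force the target in 2 moves from there.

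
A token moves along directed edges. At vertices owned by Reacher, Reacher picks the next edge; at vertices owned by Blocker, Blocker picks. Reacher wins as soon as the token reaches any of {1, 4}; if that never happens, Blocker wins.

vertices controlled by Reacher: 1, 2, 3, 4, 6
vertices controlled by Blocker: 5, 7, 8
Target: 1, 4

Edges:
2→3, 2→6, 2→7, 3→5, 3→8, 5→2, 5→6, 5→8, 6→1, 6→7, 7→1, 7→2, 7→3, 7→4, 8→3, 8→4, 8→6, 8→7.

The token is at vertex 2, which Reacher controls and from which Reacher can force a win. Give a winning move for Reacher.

A0 = {1, 4}
A1: add {6} — 6 (Reacher) has 6→1.
A2: add {2} — 2 (Reacher) has 2→6.
A3 = A2; e.g. 3 (Reacher) has no edge into A2. Fixed point.
From 2, successor 6 is in the attractor (rank 1); the other successors 3, 7 are not.

6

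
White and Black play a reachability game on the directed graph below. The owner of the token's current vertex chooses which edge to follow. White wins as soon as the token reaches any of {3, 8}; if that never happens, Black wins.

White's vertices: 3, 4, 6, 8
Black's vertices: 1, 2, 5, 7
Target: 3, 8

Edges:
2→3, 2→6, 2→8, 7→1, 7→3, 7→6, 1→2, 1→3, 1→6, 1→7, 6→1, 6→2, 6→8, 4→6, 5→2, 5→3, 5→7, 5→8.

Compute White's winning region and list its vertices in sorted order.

A0 = {3, 8}
A1: add {6} — 6 (White) has 6→8.
A2: add {2, 4} — 2 (Black): all of {3, 6, 8} already in; 4 (White) has 4→6.
A3 = A2; e.g. 1 (Black) can still go to 7. Fixed point.
White's winning region = {2, 3, 4, 6, 8}.

2, 3, 4, 6, 8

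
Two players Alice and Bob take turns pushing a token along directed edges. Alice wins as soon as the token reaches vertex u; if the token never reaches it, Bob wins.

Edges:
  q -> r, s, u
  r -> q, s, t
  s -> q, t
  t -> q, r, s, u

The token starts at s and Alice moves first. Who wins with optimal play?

Bob

Track states (vertex, player-to-move).
A0 = {(u,Alice), (u,Bob)}
A1: add {(q,Alice), (t,Alice)}.
A2: add {(s,Bob)}.
A3: add {(r,Alice)}.
A4 = A3; e.g. (q,Bob) stays out. (s,Alice) never enters ⇒ Bob avoids the target.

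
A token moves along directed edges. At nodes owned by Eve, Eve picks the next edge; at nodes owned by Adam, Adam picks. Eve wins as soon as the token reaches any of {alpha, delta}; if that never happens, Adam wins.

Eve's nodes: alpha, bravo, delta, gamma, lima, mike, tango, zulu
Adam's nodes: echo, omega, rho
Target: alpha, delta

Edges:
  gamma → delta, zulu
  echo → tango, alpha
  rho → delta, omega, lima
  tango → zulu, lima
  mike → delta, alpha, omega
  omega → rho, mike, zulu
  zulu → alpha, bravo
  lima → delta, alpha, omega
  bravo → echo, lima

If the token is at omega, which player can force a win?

A0 = {alpha, delta}
A1: add {gamma, lima, mike, zulu} — gamma (Eve) has gamma→delta; mike (Eve) has mike→delta; zulu (Eve) has zulu→alpha; lima (Eve) has lima→delta.
A2: add {bravo, tango} — tango (Eve) has tango→zulu; bravo (Eve) has bravo→lima.
A3: add {echo} — echo (Adam): all of {tango, alpha} already in.
A4 = A3; e.g. rho (Adam) can still go to omega. Fixed point.
omega never enters the attractor, so Adam can avoid the target forever.

Adam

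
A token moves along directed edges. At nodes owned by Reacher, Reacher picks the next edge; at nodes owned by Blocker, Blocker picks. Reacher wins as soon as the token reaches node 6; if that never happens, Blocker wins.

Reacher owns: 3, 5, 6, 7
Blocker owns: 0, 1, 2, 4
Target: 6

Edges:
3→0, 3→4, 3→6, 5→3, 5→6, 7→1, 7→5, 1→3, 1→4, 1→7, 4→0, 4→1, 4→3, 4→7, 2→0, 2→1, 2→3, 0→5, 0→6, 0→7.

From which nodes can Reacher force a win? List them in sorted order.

0, 3, 5, 6, 7

A0 = {6}
A1: add {3, 5} — 3 (Reacher) has 3→6; 5 (Reacher) has 5→6.
A2: add {7} — 7 (Reacher) has 7→5.
A3: add {0} — 0 (Blocker): all of {5, 6, 7} already in.
A4 = A3; e.g. 1 (Blocker) can still go to 4. Fixed point.
Reacher's winning region = {0, 3, 5, 6, 7}.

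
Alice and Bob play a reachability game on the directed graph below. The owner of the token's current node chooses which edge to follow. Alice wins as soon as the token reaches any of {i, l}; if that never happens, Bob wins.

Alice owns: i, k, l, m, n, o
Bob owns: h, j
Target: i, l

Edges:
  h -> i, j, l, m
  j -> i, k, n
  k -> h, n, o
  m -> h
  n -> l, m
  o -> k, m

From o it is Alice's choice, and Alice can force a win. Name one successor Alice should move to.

k

A0 = {i, l}
A1: add {n} — n (Alice) has n→l.
A2: add {k} — k (Alice) has k→n.
A3: add {j, o} — j (Bob): all of {i, k, n} already in; o (Alice) has o→k.
A4 = A3; e.g. h (Bob) can still go to m. Fixed point.
From o, successor k is in the attractor (rank 2); the other successor m is not.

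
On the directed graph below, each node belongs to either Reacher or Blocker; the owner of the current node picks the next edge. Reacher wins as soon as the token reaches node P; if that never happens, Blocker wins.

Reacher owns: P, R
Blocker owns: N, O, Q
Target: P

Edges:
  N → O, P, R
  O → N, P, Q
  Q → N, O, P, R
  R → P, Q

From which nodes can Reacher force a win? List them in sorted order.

P, R

A0 = {P}
A1: add {R} — R (Reacher) has R→P.
A2 = A1; e.g. N (Blocker) can still go to O. Fixed point.
Reacher's winning region = {P, R}.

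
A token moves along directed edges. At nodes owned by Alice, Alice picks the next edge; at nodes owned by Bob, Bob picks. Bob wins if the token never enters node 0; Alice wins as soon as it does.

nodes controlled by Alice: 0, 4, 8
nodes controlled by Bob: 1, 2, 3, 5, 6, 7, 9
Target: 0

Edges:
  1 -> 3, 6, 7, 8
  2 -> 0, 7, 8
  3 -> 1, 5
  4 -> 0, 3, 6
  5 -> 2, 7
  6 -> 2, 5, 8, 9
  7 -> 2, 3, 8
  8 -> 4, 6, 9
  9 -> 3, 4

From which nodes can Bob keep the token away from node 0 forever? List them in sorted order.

1, 2, 3, 5, 6, 7, 9

A0 = {0}
A1: add {4} — 4 (Alice) has 4→0.
A2: add {8} — 8 (Alice) has 8→4.
A3 = A2; e.g. 1 (Bob) can still go to 3. Fixed point.
Alice's attractor = {0, 4, 8}; Bob avoids the target exactly from the complement.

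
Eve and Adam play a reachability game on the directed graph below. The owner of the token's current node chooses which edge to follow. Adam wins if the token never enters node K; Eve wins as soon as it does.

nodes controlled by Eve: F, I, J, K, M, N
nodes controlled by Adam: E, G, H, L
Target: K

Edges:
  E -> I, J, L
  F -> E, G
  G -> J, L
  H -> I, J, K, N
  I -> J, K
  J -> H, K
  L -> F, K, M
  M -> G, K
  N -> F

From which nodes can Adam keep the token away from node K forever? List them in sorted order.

E, F, G, H, L, N

A0 = {K}
A1: add {I, J, M} — I (Eve) has I→K; J (Eve) has J→K; M (Eve) has M→K.
A2 = A1; e.g. E (Adam) can still go to L. Fixed point.
Eve's attractor = {I, J, K, M}; Adam avoids the target exactly from the complement.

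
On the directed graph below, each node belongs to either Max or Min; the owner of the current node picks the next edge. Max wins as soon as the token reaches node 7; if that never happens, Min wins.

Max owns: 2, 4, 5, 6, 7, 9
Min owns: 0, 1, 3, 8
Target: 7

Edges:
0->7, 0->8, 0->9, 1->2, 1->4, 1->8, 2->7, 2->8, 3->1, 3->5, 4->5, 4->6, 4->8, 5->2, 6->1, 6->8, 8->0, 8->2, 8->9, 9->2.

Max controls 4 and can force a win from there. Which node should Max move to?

5

A0 = {7}
A1: add {2} — 2 (Max) has 2→7.
A2: add {5, 9} — 5 (Max) has 5→2; 9 (Max) has 9→2.
A3: add {4} — 4 (Max) has 4→5.
A4 = A3; e.g. 0 (Min) can still go to 8. Fixed point.
From 4, successor 5 is in the attractor (rank 2); the other successors 6, 8 are not.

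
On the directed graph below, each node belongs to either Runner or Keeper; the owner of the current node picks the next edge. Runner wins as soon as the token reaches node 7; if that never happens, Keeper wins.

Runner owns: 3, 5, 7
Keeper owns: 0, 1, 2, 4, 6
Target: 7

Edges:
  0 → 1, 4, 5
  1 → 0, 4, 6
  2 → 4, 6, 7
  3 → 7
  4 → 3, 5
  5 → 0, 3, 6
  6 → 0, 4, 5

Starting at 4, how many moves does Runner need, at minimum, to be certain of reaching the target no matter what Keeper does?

A0 = {7}
A1: add {3} — 3 (Runner) has 3→7.
A2: add {5} — 5 (Runner) has 5→3.
A3: add {4} — 4 (Keeper): all of {3, 5} already in.
A4 = A3; e.g. 0 (Keeper) can still go to 1. Fixed point.
4 enters the attractor at level 3, so Runner can force the target in 3 moves from there.

3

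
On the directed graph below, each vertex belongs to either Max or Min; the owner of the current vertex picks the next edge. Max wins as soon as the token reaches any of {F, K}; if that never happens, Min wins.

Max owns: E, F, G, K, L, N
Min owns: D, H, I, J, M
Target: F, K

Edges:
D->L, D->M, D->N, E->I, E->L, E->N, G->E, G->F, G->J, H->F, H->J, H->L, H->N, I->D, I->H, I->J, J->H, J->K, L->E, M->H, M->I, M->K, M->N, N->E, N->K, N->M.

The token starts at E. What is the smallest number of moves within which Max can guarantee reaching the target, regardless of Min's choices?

2

A0 = {F, K}
A1: add {G, N} — G (Max) has G→F; N (Max) has N→K.
A2: add {E} — E (Max) has E→N.
E enters the attractor at level 2, so Max can force the target in 2 moves from there.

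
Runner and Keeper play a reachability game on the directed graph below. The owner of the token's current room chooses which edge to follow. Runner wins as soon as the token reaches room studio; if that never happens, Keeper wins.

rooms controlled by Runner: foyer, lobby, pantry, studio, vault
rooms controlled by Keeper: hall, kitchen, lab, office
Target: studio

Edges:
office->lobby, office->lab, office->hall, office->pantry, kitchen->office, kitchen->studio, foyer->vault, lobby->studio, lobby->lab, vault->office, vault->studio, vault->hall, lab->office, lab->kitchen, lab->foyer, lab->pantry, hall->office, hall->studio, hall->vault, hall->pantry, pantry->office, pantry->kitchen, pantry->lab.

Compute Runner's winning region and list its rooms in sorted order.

A0 = {studio}
A1: add {lobby, vault} — lobby (Runner) has lobby→studio; vault (Runner) has vault→studio.
A2: add {foyer} — foyer (Runner) has foyer→vault.
A3 = A2; e.g. office (Keeper) can still go to lab. Fixed point.
Runner's winning region = {foyer, lobby, studio, vault}.

foyer, lobby, studio, vault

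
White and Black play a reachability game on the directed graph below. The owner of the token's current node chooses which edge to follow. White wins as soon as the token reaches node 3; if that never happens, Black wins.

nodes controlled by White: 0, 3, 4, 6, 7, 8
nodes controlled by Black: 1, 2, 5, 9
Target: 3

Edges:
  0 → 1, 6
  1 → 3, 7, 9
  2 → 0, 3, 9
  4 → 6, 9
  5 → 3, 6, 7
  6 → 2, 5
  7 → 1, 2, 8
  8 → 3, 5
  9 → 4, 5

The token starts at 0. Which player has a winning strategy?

A0 = {3}
A1: add {8} — 8 (White) has 8→3.
A2: add {7} — 7 (White) has 7→8.
A3 = A2; e.g. 0 (White) has no edge into A2. Fixed point.
0 never enters the attractor, so Black can avoid the target forever.

Black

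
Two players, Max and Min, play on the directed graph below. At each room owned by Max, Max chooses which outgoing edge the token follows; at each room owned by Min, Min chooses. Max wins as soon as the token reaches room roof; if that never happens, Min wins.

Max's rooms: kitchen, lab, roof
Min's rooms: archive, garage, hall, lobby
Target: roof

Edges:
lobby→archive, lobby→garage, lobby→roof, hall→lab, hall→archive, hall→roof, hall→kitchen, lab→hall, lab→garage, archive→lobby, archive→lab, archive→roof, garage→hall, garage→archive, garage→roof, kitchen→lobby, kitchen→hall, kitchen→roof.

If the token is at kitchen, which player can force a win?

A0 = {roof}
A1: add {kitchen} — kitchen (Max) has kitchen→roof.
A2 = A1; e.g. lobby (Min) can still go to archive. Fixed point.
kitchen ∈ A1, so Max can force the target.

Max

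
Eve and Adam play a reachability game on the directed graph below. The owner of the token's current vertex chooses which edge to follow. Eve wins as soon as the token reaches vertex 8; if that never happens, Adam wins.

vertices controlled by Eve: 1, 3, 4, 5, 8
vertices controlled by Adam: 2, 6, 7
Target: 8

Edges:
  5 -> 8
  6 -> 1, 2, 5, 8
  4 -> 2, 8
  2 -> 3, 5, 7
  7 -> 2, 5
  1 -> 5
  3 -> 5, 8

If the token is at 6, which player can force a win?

Adam

A0 = {8}
A1: add {3, 4, 5} — 3 (Eve) has 3→8; 4 (Eve) has 4→8; 5 (Eve) has 5→8.
A2: add {1} — 1 (Eve) has 1→5.
A3 = A2; e.g. 2 (Adam) can still go to 7. Fixed point.
6 never enters the attractor, so Adam can avoid the target forever.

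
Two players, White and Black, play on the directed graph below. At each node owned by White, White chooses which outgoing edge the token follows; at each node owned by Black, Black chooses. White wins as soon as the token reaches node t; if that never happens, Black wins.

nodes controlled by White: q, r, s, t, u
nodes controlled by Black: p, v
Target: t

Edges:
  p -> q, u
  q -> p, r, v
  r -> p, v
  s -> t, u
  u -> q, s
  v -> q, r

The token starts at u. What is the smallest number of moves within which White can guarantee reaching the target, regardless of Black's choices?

2

A0 = {t}
A1: add {s} — s (White) has s→t.
A2: add {u} — u (White) has u→s.
A3 = A2; e.g. p (Black) can still go to q. Fixed point.
u enters the attractor at level 2, so White can force the target in 2 moves from there.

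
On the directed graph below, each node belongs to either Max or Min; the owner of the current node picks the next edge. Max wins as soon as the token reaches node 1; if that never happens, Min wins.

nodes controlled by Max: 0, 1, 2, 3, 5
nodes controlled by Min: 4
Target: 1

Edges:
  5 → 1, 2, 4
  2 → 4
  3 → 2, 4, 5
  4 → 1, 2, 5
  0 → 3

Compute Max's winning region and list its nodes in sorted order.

A0 = {1}
A1: add {5} — 5 (Max) has 5→1.
A2: add {3} — 3 (Max) has 3→5.
A3: add {0} — 0 (Max) has 0→3.
A4 = A3; e.g. 2 (Max) has no edge into A3. Fixed point.
Max's winning region = {0, 1, 3, 5}.

0, 1, 3, 5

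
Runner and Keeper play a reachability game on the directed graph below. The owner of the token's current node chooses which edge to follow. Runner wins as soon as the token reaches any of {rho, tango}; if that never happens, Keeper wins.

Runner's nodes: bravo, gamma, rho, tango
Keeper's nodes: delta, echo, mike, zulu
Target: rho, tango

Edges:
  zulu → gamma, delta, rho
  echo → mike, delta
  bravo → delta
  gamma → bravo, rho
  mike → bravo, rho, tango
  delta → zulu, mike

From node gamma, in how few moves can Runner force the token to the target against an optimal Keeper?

1

A0 = {rho, tango}
A1: add {gamma} — gamma (Runner) has gamma→rho.
A2 = A1; e.g. zulu (Keeper) can still go to delta. Fixed point.
gamma enters the attractor at level 1, so Runner can force the target in 1 move from there.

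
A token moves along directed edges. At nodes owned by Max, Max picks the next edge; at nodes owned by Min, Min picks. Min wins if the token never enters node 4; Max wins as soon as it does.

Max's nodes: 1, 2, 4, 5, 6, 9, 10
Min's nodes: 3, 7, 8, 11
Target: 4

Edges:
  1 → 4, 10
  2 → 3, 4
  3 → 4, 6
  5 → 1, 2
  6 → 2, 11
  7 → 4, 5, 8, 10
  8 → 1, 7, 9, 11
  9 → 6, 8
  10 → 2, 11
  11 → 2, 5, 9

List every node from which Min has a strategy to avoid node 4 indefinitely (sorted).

7, 8

A0 = {4}
A1: add {1, 2} — 1 (Max) has 1→4; 2 (Max) has 2→4.
A2: add {5, 6, 10} — 5 (Max) has 5→1; 6 (Max) has 6→2; 10 (Max) has 10→2.
A3: add {3, 9} — 3 (Min): all of {4, 6} already in; 9 (Max) has 9→6.
A4: add {11} — 11 (Min): all of {2, 5, 9} already in.
A5 = A4; e.g. 7 (Min) can still go to 8. Fixed point.
Max's attractor = {1, 2, 3, 4, 5, 6, 9, 10, 11}; Min avoids the target exactly from the complement.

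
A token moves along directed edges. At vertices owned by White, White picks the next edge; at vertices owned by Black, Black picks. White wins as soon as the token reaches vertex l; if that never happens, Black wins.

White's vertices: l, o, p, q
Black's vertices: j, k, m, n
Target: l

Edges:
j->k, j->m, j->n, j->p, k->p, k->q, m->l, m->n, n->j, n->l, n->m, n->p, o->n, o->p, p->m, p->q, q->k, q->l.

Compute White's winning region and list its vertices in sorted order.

k, l, o, p, q

A0 = {l}
A1: add {q} — q (White) has q→l.
A2: add {p} — p (White) has p→q.
A3: add {k, o} — k (Black): all of {p, q} already in; o (White) has o→p.
A4 = A3; e.g. j (Black) can still go to m. Fixed point.
White's winning region = {k, l, o, p, q}.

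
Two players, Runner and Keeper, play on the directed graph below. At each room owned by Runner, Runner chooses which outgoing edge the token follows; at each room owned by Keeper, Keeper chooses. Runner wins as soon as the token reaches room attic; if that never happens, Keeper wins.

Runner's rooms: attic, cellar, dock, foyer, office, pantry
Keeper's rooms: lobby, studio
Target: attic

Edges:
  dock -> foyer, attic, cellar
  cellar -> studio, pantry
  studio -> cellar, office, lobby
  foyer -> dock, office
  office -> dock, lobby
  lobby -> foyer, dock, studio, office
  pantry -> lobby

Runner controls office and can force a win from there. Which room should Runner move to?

dock

A0 = {attic}
A1: add {dock} — dock (Runner) has dock→attic.
A2: add {foyer, office} — foyer (Runner) has foyer→dock; office (Runner) has office→dock.
A3 = A2; e.g. studio (Keeper) can still go to cellar. Fixed point.
From office, successor dock is in the attractor (rank 1); the other successor lobby is not.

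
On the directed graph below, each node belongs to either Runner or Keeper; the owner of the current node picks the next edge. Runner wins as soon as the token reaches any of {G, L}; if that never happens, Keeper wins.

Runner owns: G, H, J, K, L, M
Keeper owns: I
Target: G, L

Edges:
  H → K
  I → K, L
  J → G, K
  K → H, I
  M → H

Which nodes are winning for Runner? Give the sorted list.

A0 = {G, L}
A1: add {J} — J (Runner) has J→G.
A2 = A1; e.g. H (Runner) has no edge into A1. Fixed point.
Runner's winning region = {G, J, L}.

G, J, L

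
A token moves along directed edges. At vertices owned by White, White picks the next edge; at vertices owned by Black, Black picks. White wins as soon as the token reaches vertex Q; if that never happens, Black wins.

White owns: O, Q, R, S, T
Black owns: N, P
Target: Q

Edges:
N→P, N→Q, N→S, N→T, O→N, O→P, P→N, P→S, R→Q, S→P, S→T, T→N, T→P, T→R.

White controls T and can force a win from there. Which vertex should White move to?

R

A0 = {Q}
A1: add {R} — R (White) has R→Q.
A2: add {T} — T (White) has T→R.
A3: add {S} — S (White) has S→T.
A4 = A3; e.g. N (Black) can still go to P. Fixed point.
From T, successor R is in the attractor (rank 1); the other successors N, P are not.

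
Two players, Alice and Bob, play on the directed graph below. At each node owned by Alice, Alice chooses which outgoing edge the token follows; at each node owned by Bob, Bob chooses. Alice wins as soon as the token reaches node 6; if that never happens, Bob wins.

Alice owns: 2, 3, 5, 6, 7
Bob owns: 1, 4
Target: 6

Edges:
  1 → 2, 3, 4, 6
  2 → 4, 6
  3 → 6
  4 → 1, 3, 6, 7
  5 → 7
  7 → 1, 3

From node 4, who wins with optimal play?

A0 = {6}
A1: add {2, 3} — 2 (Alice) has 2→6; 3 (Alice) has 3→6.
A2: add {7} — 7 (Alice) has 7→3.
A3: add {5} — 5 (Alice) has 5→7.
A4 = A3; e.g. 1 (Bob) can still go to 4. Fixed point.
4 never enters the attractor, so Bob can avoid the target forever.

Bob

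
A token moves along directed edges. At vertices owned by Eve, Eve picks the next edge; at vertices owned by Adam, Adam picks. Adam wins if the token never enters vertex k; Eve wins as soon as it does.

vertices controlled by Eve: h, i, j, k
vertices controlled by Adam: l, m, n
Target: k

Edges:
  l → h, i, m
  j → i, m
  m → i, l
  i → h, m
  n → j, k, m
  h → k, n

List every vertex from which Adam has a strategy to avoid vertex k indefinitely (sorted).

l, m, n

A0 = {k}
A1: add {h} — h (Eve) has h→k.
A2: add {i} — i (Eve) has i→h.
A3: add {j} — j (Eve) has j→i.
A4 = A3; e.g. l (Adam) can still go to m. Fixed point.
Eve's attractor = {h, i, j, k}; Adam avoids the target exactly from the complement.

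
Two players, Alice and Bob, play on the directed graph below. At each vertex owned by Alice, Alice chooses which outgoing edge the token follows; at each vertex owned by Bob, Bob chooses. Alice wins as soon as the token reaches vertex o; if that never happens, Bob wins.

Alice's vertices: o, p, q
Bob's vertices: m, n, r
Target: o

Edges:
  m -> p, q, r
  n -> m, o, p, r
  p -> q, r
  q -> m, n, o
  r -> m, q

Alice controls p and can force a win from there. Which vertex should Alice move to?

q

A0 = {o}
A1: add {q} — q (Alice) has q→o.
A2: add {p} — p (Alice) has p→q.
A3 = A2; e.g. m (Bob) can still go to r. Fixed point.
From p, successor q is in the attractor (rank 1); the other successor r is not.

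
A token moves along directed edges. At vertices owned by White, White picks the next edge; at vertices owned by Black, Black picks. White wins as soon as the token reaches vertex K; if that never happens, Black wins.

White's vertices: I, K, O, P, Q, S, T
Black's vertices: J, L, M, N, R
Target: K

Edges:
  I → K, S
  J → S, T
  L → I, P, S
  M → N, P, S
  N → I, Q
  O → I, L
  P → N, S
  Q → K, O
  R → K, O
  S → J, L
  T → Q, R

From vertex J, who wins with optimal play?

A0 = {K}
A1: add {I, Q} — I (White) has I→K; Q (White) has Q→K.
A2: add {N, O, T} — N (Black): all of {I, Q} already in; O (White) has O→I; T (White) has T→Q.
A3: add {P, R} — P (White) has P→N; R (Black): all of {K, O} already in.
A4 = A3; e.g. J (Black) can still go to S. Fixed point.
J never enters the attractor, so Black can avoid the target forever.

Black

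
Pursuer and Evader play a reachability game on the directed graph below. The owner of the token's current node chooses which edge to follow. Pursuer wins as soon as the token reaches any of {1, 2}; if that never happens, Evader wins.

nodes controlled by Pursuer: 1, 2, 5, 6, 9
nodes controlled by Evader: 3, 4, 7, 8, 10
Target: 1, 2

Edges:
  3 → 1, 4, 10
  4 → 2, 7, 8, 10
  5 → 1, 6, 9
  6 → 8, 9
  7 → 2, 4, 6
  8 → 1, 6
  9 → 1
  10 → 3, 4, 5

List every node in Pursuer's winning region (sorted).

A0 = {1, 2}
A1: add {5, 9} — 5 (Pursuer) has 5→1; 9 (Pursuer) has 9→1.
A2: add {6} — 6 (Pursuer) has 6→9.
A3: add {8} — 8 (Evader): all of {1, 6} already in.
A4 = A3; e.g. 3 (Evader) can still go to 4. Fixed point.
Pursuer's winning region = {1, 2, 5, 6, 8, 9}.

1, 2, 5, 6, 8, 9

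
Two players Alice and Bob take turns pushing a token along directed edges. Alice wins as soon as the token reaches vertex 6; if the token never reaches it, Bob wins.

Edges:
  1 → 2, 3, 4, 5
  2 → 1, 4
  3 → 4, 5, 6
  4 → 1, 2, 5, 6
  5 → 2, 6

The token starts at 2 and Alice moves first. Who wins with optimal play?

Track states (vertex, player-to-move).
A0 = {(6,Alice), (6,Bob)}
A1: add {(3,Alice), (4,Alice), (5,Alice)}.
A2: add {(3,Bob)}.
A3: add {(1,Alice)}.
A4: add {(2,Bob)}.
A5 = A4; e.g. (1,Bob) stays out. (2,Alice) never enters ⇒ Bob avoids the target.

Bob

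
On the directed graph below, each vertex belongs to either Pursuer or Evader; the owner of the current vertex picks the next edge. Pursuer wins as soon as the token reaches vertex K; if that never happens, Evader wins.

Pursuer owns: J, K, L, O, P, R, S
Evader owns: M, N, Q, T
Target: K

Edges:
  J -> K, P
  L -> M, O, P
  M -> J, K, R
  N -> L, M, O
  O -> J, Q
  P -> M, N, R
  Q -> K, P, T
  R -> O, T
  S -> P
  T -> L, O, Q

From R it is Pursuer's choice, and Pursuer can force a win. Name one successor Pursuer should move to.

A0 = {K}
A1: add {J} — J (Pursuer) has J→K.
A2: add {O} — O (Pursuer) has O→J.
A3: add {L, R} — L (Pursuer) has L→O; R (Pursuer) has R→O.
A4: add {M, P} — M (Evader): all of {J, K, R} already in; P (Pursuer) has P→R.
A5: add {N, S} — N (Evader): all of {L, M, O} already in; S (Pursuer) has S→P.
A6 = A5; e.g. Q (Evader) can still go to T. Fixed point.
From R, successor O is in the attractor (rank 2); the other successor T is not.

O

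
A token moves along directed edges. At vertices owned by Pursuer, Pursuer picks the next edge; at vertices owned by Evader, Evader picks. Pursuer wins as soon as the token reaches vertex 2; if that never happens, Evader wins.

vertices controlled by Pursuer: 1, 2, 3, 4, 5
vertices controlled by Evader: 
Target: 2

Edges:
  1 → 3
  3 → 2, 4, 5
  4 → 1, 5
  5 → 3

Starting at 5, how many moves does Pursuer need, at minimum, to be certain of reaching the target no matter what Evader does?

A0 = {2}
A1: add {3} — 3 (Pursuer) has 3→2.
A2: add {1, 5} — 1 (Pursuer) has 1→3; 5 (Pursuer) has 5→3.
5 enters the attractor at level 2, so Pursuer can force the target in 2 moves from there.

2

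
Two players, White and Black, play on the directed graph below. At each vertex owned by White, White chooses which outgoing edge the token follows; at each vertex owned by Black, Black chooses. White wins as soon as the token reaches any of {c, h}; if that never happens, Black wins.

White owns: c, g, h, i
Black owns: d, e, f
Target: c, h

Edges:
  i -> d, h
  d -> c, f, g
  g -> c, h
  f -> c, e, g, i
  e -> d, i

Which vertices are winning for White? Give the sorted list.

c, g, h, i

A0 = {c, h}
A1: add {g, i} — g (White) has g→c; i (White) has i→h.
A2 = A1; e.g. d (Black) can still go to f. Fixed point.
White's winning region = {c, g, h, i}.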